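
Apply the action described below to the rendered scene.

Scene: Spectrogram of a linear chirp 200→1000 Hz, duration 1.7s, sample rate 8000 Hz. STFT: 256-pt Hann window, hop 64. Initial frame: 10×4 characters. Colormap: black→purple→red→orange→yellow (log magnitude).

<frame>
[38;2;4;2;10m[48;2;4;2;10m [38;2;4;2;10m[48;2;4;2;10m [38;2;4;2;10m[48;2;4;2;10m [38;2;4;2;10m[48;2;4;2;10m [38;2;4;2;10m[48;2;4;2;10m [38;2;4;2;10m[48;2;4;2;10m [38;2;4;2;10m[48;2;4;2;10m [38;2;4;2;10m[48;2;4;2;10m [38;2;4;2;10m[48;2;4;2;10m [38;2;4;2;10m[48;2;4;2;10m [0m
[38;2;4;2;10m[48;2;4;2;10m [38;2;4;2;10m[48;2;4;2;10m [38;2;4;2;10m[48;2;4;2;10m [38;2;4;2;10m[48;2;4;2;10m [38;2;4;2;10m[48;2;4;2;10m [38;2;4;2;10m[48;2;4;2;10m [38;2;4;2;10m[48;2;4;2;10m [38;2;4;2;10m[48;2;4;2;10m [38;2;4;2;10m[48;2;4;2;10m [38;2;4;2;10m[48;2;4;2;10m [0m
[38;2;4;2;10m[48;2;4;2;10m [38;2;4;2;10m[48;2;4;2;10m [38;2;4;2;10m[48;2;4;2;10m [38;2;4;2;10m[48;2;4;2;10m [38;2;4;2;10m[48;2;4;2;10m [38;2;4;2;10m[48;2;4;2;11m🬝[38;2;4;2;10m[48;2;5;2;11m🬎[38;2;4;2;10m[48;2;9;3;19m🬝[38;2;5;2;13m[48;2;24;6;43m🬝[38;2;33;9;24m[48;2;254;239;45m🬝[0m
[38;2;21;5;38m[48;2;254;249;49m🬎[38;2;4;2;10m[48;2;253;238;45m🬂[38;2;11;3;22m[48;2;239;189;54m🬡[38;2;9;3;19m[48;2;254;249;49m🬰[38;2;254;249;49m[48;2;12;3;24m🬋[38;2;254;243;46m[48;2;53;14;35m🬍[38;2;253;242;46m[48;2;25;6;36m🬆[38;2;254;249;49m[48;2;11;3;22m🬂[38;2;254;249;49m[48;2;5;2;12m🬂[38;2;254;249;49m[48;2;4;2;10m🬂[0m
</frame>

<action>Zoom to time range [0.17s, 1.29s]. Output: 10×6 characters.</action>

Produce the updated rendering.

<frame>
[38;2;4;2;10m[48;2;4;2;10m [38;2;4;2;10m[48;2;4;2;10m [38;2;4;2;10m[48;2;4;2;10m [38;2;4;2;10m[48;2;4;2;10m [38;2;4;2;10m[48;2;4;2;10m [38;2;4;2;10m[48;2;4;2;10m [38;2;4;2;10m[48;2;4;2;10m [38;2;4;2;10m[48;2;4;2;10m [38;2;4;2;10m[48;2;4;2;10m [38;2;4;2;10m[48;2;4;2;10m [0m
[38;2;4;2;10m[48;2;4;2;10m [38;2;4;2;10m[48;2;4;2;10m [38;2;4;2;10m[48;2;4;2;10m [38;2;4;2;10m[48;2;4;2;10m [38;2;4;2;10m[48;2;4;2;10m [38;2;4;2;10m[48;2;4;2;10m [38;2;4;2;10m[48;2;4;2;10m [38;2;4;2;10m[48;2;4;2;10m [38;2;4;2;10m[48;2;4;2;10m [38;2;4;2;10m[48;2;4;2;10m [0m
[38;2;4;2;10m[48;2;4;2;10m [38;2;4;2;10m[48;2;4;2;10m [38;2;4;2;10m[48;2;4;2;10m [38;2;4;2;10m[48;2;4;2;10m [38;2;4;2;10m[48;2;4;2;10m [38;2;4;2;10m[48;2;4;2;10m [38;2;4;2;10m[48;2;4;2;10m [38;2;4;2;10m[48;2;4;2;10m [38;2;4;2;10m[48;2;4;2;10m [38;2;4;2;10m[48;2;4;2;10m [0m
[38;2;4;2;10m[48;2;4;2;10m [38;2;4;2;10m[48;2;4;2;10m [38;2;4;2;10m[48;2;4;2;10m [38;2;4;2;10m[48;2;4;2;10m [38;2;4;2;10m[48;2;4;2;10m [38;2;4;2;10m[48;2;4;2;10m [38;2;4;2;10m[48;2;4;2;10m [38;2;4;2;10m[48;2;4;2;10m [38;2;4;2;10m[48;2;4;2;10m [38;2;4;2;10m[48;2;4;2;10m [0m
[38;2;4;2;10m[48;2;4;2;11m🬝[38;2;4;2;10m[48;2;4;2;11m🬎[38;2;4;2;10m[48;2;5;2;11m🬎[38;2;4;2;10m[48;2;6;2;14m🬎[38;2;4;2;10m[48;2;10;3;19m🬎[38;2;5;2;13m[48;2;24;6;44m🬝[38;2;14;4;26m[48;2;223;98;47m🬝[38;2;5;2;11m[48;2;253;237;44m🬎[38;2;6;2;13m[48;2;254;249;49m🬎[38;2;11;3;22m[48;2;254;249;49m🬎[0m
[38;2;25;6;44m[48;2;254;248;49m🬰[38;2;254;249;49m[48;2;22;5;41m🬋[38;2;253;223;38m[48;2;41;10;40m🬍[38;2;253;237;44m[48;2;5;2;12m🬎[38;2;254;249;49m[48;2;56;14;46m🬂[38;2;254;249;49m[48;2;11;3;22m🬂[38;2;254;249;49m[48;2;6;2;13m🬂[38;2;254;242;46m[48;2;5;2;12m🬂[38;2;250;154;11m[48;2;14;4;26m🬀[38;2;20;5;37m[48;2;4;2;10m🬂[0m
</frame>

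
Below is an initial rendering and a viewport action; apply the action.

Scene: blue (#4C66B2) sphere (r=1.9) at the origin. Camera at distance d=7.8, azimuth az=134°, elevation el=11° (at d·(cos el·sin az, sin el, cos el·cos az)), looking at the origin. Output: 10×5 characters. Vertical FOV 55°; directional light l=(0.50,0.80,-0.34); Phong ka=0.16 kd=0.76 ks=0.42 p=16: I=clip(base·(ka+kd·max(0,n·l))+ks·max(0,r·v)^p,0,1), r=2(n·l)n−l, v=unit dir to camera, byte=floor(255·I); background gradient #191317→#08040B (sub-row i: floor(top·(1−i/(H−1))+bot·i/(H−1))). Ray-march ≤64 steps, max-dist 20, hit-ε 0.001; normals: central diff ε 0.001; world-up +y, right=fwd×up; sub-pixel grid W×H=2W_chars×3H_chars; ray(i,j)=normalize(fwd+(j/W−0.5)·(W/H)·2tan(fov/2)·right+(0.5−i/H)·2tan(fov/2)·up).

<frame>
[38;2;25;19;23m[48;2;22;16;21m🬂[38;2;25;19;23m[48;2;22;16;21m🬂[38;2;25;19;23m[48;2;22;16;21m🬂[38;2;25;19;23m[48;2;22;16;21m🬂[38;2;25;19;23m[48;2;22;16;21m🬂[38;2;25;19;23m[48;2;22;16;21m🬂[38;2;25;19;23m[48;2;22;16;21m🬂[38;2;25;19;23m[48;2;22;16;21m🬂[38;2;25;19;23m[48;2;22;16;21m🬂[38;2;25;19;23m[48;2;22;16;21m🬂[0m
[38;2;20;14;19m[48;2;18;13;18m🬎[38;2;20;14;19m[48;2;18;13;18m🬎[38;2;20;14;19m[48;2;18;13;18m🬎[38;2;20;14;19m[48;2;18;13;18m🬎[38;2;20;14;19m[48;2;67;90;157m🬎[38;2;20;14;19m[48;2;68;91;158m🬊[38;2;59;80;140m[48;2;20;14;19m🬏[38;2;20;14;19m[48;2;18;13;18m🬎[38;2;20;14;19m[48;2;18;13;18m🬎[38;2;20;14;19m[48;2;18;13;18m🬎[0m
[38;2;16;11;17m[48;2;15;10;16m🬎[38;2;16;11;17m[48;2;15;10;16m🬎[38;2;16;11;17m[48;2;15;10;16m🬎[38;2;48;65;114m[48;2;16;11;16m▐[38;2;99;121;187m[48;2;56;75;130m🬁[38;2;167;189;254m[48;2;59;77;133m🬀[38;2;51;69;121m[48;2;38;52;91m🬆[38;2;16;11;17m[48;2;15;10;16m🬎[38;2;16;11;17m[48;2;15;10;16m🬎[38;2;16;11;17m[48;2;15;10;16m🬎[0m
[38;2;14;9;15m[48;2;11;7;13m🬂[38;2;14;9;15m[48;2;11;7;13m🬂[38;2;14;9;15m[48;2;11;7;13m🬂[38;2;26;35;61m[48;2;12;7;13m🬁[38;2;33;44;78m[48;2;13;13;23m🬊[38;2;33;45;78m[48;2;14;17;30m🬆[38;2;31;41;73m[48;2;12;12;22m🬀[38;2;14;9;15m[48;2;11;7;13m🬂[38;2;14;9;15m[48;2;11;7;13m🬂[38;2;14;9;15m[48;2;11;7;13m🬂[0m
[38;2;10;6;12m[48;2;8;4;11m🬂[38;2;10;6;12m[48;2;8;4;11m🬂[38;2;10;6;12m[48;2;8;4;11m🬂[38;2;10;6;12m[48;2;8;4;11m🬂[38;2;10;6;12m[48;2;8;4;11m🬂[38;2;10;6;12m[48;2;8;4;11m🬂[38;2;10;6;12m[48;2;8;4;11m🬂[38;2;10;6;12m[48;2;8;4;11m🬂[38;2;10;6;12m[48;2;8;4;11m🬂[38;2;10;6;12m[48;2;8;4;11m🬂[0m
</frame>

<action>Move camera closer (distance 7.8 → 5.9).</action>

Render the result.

<frame>
[38;2;25;19;23m[48;2;22;16;21m🬂[38;2;25;19;23m[48;2;22;16;21m🬂[38;2;25;19;23m[48;2;22;16;21m🬂[38;2;25;19;23m[48;2;22;16;21m🬂[38;2;25;19;23m[48;2;22;16;21m🬂[38;2;25;19;23m[48;2;22;16;21m🬂[38;2;25;19;23m[48;2;22;16;21m🬂[38;2;25;19;23m[48;2;22;16;21m🬂[38;2;25;19;23m[48;2;22;16;21m🬂[38;2;25;19;23m[48;2;22;16;21m🬂[0m
[38;2;20;14;19m[48;2;18;13;18m🬎[38;2;20;14;19m[48;2;18;13;18m🬎[38;2;20;14;19m[48;2;18;13;18m🬎[38;2;20;14;19m[48;2;61;82;144m🬆[38;2;21;15;20m[48;2;77;100;168m🬀[38;2;70;93;161m[48;2;138;161;227m🬬[38;2;21;15;20m[48;2;60;81;141m🬂[38;2;48;65;113m[48;2;20;14;19m🬏[38;2;20;14;19m[48;2;18;13;18m🬎[38;2;20;14;19m[48;2;18;13;18m🬎[0m
[38;2;16;11;17m[48;2;15;10;16m🬎[38;2;16;11;17m[48;2;15;10;16m🬎[38;2;16;11;17m[48;2;15;10;16m🬎[38;2;56;76;133m[48;2;48;64;113m🬊[38;2;118;140;203m[48;2;58;77;133m🬁[38;2;139;161;223m[48;2;59;78;134m🬀[38;2;55;74;130m[48;2;47;63;110m🬆[38;2;42;57;99m[48;2;16;11;16m▌[38;2;16;11;17m[48;2;15;10;16m🬎[38;2;16;11;17m[48;2;15;10;16m🬎[0m
[38;2;14;9;15m[48;2;11;7;13m🬂[38;2;14;9;15m[48;2;11;7;13m🬂[38;2;14;9;15m[48;2;11;7;13m🬂[38;2;36;49;86m[48;2;16;19;34m🬊[38;2;40;54;95m[48;2;25;33;58m🬎[38;2;39;53;93m[48;2;25;33;59m🬎[38;2;36;49;85m[48;2;19;26;45m🬆[38;2;28;38;66m[48;2;12;9;17m🬀[38;2;14;9;15m[48;2;11;7;13m🬂[38;2;14;9;15m[48;2;11;7;13m🬂[0m
[38;2;10;6;12m[48;2;8;4;11m🬂[38;2;10;6;12m[48;2;8;4;11m🬂[38;2;10;6;12m[48;2;8;4;11m🬂[38;2;10;6;12m[48;2;8;4;11m🬂[38;2;12;16;28m[48;2;8;4;11m🬁[38;2;12;16;28m[48;2;8;4;11m🬂[38;2;10;6;12m[48;2;8;4;11m🬂[38;2;10;6;12m[48;2;8;4;11m🬂[38;2;10;6;12m[48;2;8;4;11m🬂[38;2;10;6;12m[48;2;8;4;11m🬂[0m
</frame>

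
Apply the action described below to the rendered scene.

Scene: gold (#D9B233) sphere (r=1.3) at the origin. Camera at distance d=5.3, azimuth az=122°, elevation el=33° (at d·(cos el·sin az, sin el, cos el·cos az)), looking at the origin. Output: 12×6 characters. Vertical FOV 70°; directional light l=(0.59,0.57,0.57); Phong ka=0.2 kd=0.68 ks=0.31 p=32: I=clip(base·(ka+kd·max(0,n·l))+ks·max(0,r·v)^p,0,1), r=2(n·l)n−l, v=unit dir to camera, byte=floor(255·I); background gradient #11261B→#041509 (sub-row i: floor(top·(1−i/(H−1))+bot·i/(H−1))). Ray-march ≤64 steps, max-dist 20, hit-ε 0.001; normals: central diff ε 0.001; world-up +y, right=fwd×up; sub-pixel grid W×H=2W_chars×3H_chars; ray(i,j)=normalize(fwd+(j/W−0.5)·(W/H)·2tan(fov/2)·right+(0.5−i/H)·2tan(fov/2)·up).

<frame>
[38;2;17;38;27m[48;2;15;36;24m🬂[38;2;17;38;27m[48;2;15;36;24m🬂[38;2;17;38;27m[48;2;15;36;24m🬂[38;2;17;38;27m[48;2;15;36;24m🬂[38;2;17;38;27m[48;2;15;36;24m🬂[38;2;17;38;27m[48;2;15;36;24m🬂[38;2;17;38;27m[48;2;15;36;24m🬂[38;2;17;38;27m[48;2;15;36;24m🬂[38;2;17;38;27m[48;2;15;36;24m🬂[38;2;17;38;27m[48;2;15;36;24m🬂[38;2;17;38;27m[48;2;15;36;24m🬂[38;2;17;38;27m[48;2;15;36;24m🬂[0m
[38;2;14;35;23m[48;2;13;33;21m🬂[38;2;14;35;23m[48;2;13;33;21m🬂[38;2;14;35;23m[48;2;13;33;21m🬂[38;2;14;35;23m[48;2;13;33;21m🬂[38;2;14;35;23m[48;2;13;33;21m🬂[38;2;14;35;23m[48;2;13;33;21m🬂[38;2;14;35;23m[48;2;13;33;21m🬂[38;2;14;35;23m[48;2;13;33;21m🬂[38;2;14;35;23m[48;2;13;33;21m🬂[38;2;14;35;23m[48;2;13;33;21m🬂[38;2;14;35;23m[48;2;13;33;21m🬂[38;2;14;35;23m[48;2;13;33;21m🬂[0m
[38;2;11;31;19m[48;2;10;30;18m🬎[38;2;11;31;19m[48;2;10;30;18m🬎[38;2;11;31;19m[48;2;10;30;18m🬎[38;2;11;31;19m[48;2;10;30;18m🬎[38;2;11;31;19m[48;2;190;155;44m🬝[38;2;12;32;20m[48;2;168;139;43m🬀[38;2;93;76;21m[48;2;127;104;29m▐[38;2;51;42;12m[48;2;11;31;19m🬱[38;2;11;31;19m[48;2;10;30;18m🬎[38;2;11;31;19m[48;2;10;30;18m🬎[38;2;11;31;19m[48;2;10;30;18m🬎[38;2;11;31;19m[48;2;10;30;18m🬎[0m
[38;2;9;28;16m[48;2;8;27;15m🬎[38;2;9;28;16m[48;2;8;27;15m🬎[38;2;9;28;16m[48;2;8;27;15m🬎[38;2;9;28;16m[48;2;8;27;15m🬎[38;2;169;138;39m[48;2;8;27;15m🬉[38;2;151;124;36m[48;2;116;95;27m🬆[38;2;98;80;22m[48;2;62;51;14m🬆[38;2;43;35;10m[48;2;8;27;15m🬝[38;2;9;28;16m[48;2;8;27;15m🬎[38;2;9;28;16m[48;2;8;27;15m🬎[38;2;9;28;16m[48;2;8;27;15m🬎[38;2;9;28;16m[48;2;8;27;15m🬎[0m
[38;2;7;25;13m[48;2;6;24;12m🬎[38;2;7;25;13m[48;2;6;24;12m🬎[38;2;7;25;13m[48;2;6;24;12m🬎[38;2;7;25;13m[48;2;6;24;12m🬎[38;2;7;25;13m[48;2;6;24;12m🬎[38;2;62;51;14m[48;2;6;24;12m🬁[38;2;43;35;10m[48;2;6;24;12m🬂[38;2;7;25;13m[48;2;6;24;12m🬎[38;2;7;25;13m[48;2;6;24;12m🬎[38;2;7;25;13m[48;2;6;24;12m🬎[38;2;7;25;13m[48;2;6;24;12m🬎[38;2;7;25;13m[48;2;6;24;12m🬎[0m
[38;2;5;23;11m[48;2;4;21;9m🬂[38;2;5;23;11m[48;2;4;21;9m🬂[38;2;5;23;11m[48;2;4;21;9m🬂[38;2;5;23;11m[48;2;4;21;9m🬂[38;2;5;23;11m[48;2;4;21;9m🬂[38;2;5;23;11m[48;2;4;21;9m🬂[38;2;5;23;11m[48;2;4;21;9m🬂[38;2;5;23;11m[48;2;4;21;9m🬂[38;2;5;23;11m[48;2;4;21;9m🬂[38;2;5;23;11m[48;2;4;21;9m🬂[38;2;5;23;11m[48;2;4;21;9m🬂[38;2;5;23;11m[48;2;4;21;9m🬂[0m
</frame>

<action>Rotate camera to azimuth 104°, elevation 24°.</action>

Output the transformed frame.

<frame>
[38;2;17;38;27m[48;2;15;36;24m🬂[38;2;17;38;27m[48;2;15;36;24m🬂[38;2;17;38;27m[48;2;15;36;24m🬂[38;2;17;38;27m[48;2;15;36;24m🬂[38;2;17;38;27m[48;2;15;36;24m🬂[38;2;17;38;27m[48;2;15;36;24m🬂[38;2;17;38;27m[48;2;15;36;24m🬂[38;2;17;38;27m[48;2;15;36;24m🬂[38;2;17;38;27m[48;2;15;36;24m🬂[38;2;17;38;27m[48;2;15;36;24m🬂[38;2;17;38;27m[48;2;15;36;24m🬂[38;2;17;38;27m[48;2;15;36;24m🬂[0m
[38;2;14;35;23m[48;2;13;33;21m🬂[38;2;14;35;23m[48;2;13;33;21m🬂[38;2;14;35;23m[48;2;13;33;21m🬂[38;2;14;35;23m[48;2;13;33;21m🬂[38;2;14;35;23m[48;2;13;33;21m🬂[38;2;14;35;23m[48;2;13;33;21m🬂[38;2;14;35;23m[48;2;13;33;21m🬂[38;2;14;35;23m[48;2;13;33;21m🬂[38;2;14;35;23m[48;2;13;33;21m🬂[38;2;14;35;23m[48;2;13;33;21m🬂[38;2;14;35;23m[48;2;13;33;21m🬂[38;2;14;35;23m[48;2;13;33;21m🬂[0m
[38;2;11;31;19m[48;2;10;30;18m🬎[38;2;11;31;19m[48;2;10;30;18m🬎[38;2;11;31;19m[48;2;10;30;18m🬎[38;2;11;31;19m[48;2;10;30;18m🬎[38;2;11;31;19m[48;2;186;153;43m🬝[38;2;12;32;20m[48;2;178;147;45m🬀[38;2;111;91;26m[48;2;144;118;33m▐[38;2;19;32;17m[48;2;78;64;18m🬨[38;2;11;31;19m[48;2;10;30;18m🬎[38;2;11;31;19m[48;2;10;30;18m🬎[38;2;11;31;19m[48;2;10;30;18m🬎[38;2;11;31;19m[48;2;10;30;18m🬎[0m
[38;2;9;28;16m[48;2;8;27;15m🬎[38;2;9;28;16m[48;2;8;27;15m🬎[38;2;9;28;16m[48;2;8;27;15m🬎[38;2;9;28;16m[48;2;8;27;15m🬎[38;2;169;138;39m[48;2;8;27;15m🬉[38;2;165;135;39m[48;2;131;107;30m🬆[38;2;121;99;28m[48;2;86;70;20m🬆[38;2;63;52;14m[48;2;34;33;11m🬄[38;2;9;28;16m[48;2;8;27;15m🬎[38;2;9;28;16m[48;2;8;27;15m🬎[38;2;9;28;16m[48;2;8;27;15m🬎[38;2;9;28;16m[48;2;8;27;15m🬎[0m
[38;2;7;25;13m[48;2;6;24;12m🬎[38;2;7;25;13m[48;2;6;24;12m🬎[38;2;7;25;13m[48;2;6;24;12m🬎[38;2;7;25;13m[48;2;6;24;12m🬎[38;2;7;25;13m[48;2;6;24;12m🬎[38;2;71;58;16m[48;2;6;24;12m🬁[38;2;49;40;11m[48;2;6;24;12m🬂[38;2;7;25;13m[48;2;6;24;12m🬎[38;2;7;25;13m[48;2;6;24;12m🬎[38;2;7;25;13m[48;2;6;24;12m🬎[38;2;7;25;13m[48;2;6;24;12m🬎[38;2;7;25;13m[48;2;6;24;12m🬎[0m
[38;2;5;23;11m[48;2;4;21;9m🬂[38;2;5;23;11m[48;2;4;21;9m🬂[38;2;5;23;11m[48;2;4;21;9m🬂[38;2;5;23;11m[48;2;4;21;9m🬂[38;2;5;23;11m[48;2;4;21;9m🬂[38;2;5;23;11m[48;2;4;21;9m🬂[38;2;5;23;11m[48;2;4;21;9m🬂[38;2;5;23;11m[48;2;4;21;9m🬂[38;2;5;23;11m[48;2;4;21;9m🬂[38;2;5;23;11m[48;2;4;21;9m🬂[38;2;5;23;11m[48;2;4;21;9m🬂[38;2;5;23;11m[48;2;4;21;9m🬂[0m
</frame>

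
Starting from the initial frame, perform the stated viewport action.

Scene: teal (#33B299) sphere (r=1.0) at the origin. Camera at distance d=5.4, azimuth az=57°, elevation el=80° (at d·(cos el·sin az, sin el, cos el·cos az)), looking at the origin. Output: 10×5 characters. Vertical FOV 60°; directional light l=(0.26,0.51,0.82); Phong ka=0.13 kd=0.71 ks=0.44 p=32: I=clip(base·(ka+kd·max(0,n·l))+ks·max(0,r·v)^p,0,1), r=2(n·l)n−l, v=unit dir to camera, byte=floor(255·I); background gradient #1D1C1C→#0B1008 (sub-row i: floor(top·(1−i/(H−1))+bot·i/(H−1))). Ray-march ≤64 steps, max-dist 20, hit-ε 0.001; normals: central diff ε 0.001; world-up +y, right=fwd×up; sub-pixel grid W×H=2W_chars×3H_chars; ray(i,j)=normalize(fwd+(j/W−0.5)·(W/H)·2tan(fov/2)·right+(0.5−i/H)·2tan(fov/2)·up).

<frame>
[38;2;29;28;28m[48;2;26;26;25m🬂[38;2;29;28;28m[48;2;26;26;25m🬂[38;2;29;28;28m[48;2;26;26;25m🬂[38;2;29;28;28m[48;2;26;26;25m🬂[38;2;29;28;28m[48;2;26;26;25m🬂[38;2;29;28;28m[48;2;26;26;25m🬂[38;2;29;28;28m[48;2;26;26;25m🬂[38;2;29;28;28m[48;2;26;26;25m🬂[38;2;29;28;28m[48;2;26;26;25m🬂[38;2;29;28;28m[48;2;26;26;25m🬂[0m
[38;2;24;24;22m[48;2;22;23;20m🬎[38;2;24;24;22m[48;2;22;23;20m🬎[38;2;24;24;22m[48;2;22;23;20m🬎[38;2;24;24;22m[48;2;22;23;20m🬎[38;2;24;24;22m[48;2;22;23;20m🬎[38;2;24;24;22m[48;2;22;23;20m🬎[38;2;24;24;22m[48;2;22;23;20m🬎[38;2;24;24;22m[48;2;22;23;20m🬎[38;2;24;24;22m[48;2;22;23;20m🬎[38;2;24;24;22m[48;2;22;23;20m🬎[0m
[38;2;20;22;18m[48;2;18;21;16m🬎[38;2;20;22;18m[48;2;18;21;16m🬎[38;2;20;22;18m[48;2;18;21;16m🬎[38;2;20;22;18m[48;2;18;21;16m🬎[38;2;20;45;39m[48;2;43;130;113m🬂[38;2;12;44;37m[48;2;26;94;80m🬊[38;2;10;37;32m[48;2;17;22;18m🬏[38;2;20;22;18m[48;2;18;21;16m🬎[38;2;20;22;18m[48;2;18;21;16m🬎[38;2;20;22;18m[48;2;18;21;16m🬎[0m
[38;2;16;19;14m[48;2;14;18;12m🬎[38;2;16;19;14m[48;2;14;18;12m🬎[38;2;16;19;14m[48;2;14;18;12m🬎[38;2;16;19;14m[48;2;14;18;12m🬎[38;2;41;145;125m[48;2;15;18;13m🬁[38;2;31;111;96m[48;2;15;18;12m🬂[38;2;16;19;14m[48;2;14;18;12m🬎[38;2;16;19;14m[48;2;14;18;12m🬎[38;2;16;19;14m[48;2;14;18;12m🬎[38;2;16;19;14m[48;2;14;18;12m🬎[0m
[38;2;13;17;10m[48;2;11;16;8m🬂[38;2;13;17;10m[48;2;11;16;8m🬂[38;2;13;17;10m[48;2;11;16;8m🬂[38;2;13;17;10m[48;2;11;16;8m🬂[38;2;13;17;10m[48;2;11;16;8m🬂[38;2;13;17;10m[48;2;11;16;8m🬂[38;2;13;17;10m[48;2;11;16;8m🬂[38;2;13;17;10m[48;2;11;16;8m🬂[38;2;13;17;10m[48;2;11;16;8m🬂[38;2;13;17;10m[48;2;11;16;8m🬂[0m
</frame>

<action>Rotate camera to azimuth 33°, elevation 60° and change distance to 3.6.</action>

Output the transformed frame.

<frame>
[38;2;29;28;28m[48;2;26;26;25m🬂[38;2;29;28;28m[48;2;26;26;25m🬂[38;2;29;28;28m[48;2;26;26;25m🬂[38;2;29;28;28m[48;2;26;26;25m🬂[38;2;29;28;28m[48;2;26;26;25m🬂[38;2;29;28;28m[48;2;26;26;25m🬂[38;2;29;28;28m[48;2;26;26;25m🬂[38;2;29;28;28m[48;2;26;26;25m🬂[38;2;29;28;28m[48;2;26;26;25m🬂[38;2;29;28;28m[48;2;26;26;25m🬂[0m
[38;2;24;24;22m[48;2;22;23;20m🬎[38;2;24;24;22m[48;2;22;23;20m🬎[38;2;24;24;22m[48;2;22;23;20m🬎[38;2;24;24;22m[48;2;22;23;20m🬎[38;2;20;27;24m[48;2;23;82;70m🬎[38;2;16;27;24m[48;2;22;78;67m🬎[38;2;15;53;45m[48;2;23;24;22m🬏[38;2;24;24;22m[48;2;22;23;20m🬎[38;2;24;24;22m[48;2;22;23;20m🬎[38;2;24;24;22m[48;2;22;23;20m🬎[0m
[38;2;20;22;18m[48;2;18;21;16m🬎[38;2;20;22;18m[48;2;18;21;16m🬎[38;2;20;22;18m[48;2;18;21;16m🬎[38;2;19;21;17m[48;2;31;112;96m▌[38;2;33;118;101m[48;2;49;149;129m🬎[38;2;31;111;96m[48;2;45;140;121m🬎[38;2;18;65;56m[48;2;27;98;84m🬉[38;2;20;22;18m[48;2;18;21;16m🬎[38;2;20;22;18m[48;2;18;21;16m🬎[38;2;20;22;18m[48;2;18;21;16m🬎[0m
[38;2;16;19;14m[48;2;14;18;12m🬎[38;2;16;19;14m[48;2;14;18;12m🬎[38;2;16;19;14m[48;2;14;18;12m🬎[38;2;38;132;114m[48;2;15;18;13m🬁[38;2;43;146;125m[48;2;14;18;12m🬬[38;2;50;153;133m[48;2;37;130;112m🬄[38;2;31;110;95m[48;2;14;18;12m🬆[38;2;16;19;14m[48;2;14;18;12m🬎[38;2;16;19;14m[48;2;14;18;12m🬎[38;2;16;19;14m[48;2;14;18;12m🬎[0m
[38;2;13;17;10m[48;2;11;16;8m🬂[38;2;13;17;10m[48;2;11;16;8m🬂[38;2;13;17;10m[48;2;11;16;8m🬂[38;2;13;17;10m[48;2;11;16;8m🬂[38;2;13;17;10m[48;2;11;16;8m🬂[38;2;13;17;10m[48;2;11;16;8m🬂[38;2;13;17;10m[48;2;11;16;8m🬂[38;2;13;17;10m[48;2;11;16;8m🬂[38;2;13;17;10m[48;2;11;16;8m🬂[38;2;13;17;10m[48;2;11;16;8m🬂[0m
</frame>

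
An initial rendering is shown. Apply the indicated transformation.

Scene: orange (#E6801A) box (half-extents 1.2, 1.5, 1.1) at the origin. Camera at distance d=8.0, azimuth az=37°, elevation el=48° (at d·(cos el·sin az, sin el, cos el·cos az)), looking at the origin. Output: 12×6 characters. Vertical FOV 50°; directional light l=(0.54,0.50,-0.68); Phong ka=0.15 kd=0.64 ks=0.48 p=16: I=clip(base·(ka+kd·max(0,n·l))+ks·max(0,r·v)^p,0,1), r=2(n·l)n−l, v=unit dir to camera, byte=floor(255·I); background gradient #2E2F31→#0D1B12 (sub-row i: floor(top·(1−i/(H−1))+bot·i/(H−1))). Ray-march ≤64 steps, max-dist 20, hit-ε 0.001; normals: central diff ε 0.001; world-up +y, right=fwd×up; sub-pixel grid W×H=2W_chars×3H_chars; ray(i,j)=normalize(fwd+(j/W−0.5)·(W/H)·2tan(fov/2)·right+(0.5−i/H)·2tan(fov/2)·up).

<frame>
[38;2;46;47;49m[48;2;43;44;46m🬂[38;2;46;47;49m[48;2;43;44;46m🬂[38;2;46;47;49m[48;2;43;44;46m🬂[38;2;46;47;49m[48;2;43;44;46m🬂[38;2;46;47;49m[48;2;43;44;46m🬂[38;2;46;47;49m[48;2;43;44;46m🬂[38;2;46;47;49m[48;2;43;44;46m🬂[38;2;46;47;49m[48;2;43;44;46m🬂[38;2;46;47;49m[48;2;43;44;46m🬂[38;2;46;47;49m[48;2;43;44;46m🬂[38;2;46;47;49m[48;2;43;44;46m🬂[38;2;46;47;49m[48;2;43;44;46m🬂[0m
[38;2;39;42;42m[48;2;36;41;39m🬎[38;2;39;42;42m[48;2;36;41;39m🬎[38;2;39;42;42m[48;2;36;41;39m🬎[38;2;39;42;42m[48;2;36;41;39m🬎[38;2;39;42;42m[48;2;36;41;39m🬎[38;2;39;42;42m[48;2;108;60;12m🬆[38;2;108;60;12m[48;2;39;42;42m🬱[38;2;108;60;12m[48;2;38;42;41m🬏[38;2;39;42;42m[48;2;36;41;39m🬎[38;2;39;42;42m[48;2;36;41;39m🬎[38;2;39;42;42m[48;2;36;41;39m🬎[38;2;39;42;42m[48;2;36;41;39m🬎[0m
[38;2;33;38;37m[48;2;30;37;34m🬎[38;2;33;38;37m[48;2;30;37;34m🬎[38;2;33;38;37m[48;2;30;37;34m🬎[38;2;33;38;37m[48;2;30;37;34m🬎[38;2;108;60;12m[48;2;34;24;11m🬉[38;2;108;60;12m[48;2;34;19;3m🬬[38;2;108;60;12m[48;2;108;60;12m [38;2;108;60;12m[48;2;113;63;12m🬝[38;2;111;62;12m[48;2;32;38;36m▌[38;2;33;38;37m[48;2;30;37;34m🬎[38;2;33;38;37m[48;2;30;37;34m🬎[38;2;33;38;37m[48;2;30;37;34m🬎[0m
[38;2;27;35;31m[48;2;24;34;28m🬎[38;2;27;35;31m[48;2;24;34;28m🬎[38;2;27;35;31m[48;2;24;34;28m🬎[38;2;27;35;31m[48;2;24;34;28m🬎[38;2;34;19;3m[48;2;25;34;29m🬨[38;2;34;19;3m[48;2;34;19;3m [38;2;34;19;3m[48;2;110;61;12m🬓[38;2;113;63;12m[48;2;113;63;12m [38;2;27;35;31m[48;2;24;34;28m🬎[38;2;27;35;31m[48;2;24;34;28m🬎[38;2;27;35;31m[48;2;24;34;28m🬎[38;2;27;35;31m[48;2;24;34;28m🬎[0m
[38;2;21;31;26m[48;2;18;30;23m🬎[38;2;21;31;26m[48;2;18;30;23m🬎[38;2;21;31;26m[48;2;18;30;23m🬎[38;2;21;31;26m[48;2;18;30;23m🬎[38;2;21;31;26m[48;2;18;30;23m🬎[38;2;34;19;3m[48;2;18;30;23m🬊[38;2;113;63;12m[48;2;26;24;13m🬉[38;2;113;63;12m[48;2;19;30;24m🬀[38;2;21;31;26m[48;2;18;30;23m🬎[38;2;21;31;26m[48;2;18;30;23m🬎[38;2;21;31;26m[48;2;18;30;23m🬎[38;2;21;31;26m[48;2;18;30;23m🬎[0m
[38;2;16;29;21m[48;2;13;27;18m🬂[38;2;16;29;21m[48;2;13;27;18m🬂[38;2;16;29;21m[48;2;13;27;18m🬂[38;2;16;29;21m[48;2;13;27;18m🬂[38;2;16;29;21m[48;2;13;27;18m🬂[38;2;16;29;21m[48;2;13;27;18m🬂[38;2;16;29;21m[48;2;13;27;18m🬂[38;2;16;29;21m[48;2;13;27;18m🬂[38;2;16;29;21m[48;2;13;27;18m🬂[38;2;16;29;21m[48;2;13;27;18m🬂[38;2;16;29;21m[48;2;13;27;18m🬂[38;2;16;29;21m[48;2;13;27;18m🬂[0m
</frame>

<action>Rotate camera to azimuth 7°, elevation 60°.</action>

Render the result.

<frame>
[38;2;46;47;49m[48;2;43;44;46m🬂[38;2;46;47;49m[48;2;43;44;46m🬂[38;2;46;47;49m[48;2;43;44;46m🬂[38;2;46;47;49m[48;2;43;44;46m🬂[38;2;46;47;49m[48;2;43;44;46m🬂[38;2;46;47;49m[48;2;43;44;46m🬂[38;2;46;47;49m[48;2;43;44;46m🬂[38;2;46;47;49m[48;2;43;44;46m🬂[38;2;46;47;49m[48;2;43;44;46m🬂[38;2;46;47;49m[48;2;43;44;46m🬂[38;2;46;47;49m[48;2;43;44;46m🬂[38;2;46;47;49m[48;2;43;44;46m🬂[0m
[38;2;39;42;42m[48;2;36;41;39m🬎[38;2;39;42;42m[48;2;36;41;39m🬎[38;2;39;42;42m[48;2;36;41;39m🬎[38;2;39;42;42m[48;2;36;41;39m🬎[38;2;38;42;41m[48;2;34;19;3m🬝[38;2;39;42;42m[48;2;108;60;12m🬎[38;2;39;42;42m[48;2;111;63;15m🬎[38;2;39;42;42m[48;2;117;69;21m🬎[38;2;39;42;42m[48;2;36;41;39m🬎[38;2;39;42;42m[48;2;36;41;39m🬎[38;2;39;42;42m[48;2;36;41;39m🬎[38;2;39;42;42m[48;2;36;41;39m🬎[0m
[38;2;33;38;37m[48;2;30;37;34m🬎[38;2;33;38;37m[48;2;30;37;34m🬎[38;2;33;38;37m[48;2;30;37;34m🬎[38;2;33;38;37m[48;2;30;37;34m🬎[38;2;108;60;12m[48;2;32;38;36m▐[38;2;108;60;12m[48;2;109;61;13m🬺[38;2;110;62;14m[48;2;109;61;13m🬨[38;2;116;68;20m[48;2;113;65;17m▐[38;2;33;38;37m[48;2;30;37;34m🬎[38;2;33;38;37m[48;2;30;37;34m🬎[38;2;33;38;37m[48;2;30;37;34m🬎[38;2;33;38;37m[48;2;30;37;34m🬎[0m
[38;2;27;35;31m[48;2;24;34;28m🬎[38;2;27;35;31m[48;2;24;34;28m🬎[38;2;27;35;31m[48;2;24;34;28m🬎[38;2;27;35;31m[48;2;24;34;28m🬎[38;2;108;60;12m[48;2;29;26;16m🬂[38;2;108;60;12m[48;2;34;19;3m🬂[38;2;109;61;13m[48;2;34;19;3m🬂[38;2;112;64;16m[48;2;34;19;3m🬂[38;2;27;35;31m[48;2;24;34;28m🬎[38;2;27;35;31m[48;2;24;34;28m🬎[38;2;27;35;31m[48;2;24;34;28m🬎[38;2;27;35;31m[48;2;24;34;28m🬎[0m
[38;2;21;31;26m[48;2;18;30;23m🬎[38;2;21;31;26m[48;2;18;30;23m🬎[38;2;21;31;26m[48;2;18;30;23m🬎[38;2;21;31;26m[48;2;18;30;23m🬎[38;2;19;30;24m[48;2;34;19;3m🬺[38;2;34;19;3m[48;2;19;30;24m🬂[38;2;34;19;3m[48;2;19;30;24m🬂[38;2;34;19;3m[48;2;19;30;24m🬄[38;2;21;31;26m[48;2;18;30;23m🬎[38;2;21;31;26m[48;2;18;30;23m🬎[38;2;21;31;26m[48;2;18;30;23m🬎[38;2;21;31;26m[48;2;18;30;23m🬎[0m
[38;2;16;29;21m[48;2;13;27;18m🬂[38;2;16;29;21m[48;2;13;27;18m🬂[38;2;16;29;21m[48;2;13;27;18m🬂[38;2;16;29;21m[48;2;13;27;18m🬂[38;2;16;29;21m[48;2;13;27;18m🬂[38;2;16;29;21m[48;2;13;27;18m🬂[38;2;16;29;21m[48;2;13;27;18m🬂[38;2;16;29;21m[48;2;13;27;18m🬂[38;2;16;29;21m[48;2;13;27;18m🬂[38;2;16;29;21m[48;2;13;27;18m🬂[38;2;16;29;21m[48;2;13;27;18m🬂[38;2;16;29;21m[48;2;13;27;18m🬂[0m
</frame>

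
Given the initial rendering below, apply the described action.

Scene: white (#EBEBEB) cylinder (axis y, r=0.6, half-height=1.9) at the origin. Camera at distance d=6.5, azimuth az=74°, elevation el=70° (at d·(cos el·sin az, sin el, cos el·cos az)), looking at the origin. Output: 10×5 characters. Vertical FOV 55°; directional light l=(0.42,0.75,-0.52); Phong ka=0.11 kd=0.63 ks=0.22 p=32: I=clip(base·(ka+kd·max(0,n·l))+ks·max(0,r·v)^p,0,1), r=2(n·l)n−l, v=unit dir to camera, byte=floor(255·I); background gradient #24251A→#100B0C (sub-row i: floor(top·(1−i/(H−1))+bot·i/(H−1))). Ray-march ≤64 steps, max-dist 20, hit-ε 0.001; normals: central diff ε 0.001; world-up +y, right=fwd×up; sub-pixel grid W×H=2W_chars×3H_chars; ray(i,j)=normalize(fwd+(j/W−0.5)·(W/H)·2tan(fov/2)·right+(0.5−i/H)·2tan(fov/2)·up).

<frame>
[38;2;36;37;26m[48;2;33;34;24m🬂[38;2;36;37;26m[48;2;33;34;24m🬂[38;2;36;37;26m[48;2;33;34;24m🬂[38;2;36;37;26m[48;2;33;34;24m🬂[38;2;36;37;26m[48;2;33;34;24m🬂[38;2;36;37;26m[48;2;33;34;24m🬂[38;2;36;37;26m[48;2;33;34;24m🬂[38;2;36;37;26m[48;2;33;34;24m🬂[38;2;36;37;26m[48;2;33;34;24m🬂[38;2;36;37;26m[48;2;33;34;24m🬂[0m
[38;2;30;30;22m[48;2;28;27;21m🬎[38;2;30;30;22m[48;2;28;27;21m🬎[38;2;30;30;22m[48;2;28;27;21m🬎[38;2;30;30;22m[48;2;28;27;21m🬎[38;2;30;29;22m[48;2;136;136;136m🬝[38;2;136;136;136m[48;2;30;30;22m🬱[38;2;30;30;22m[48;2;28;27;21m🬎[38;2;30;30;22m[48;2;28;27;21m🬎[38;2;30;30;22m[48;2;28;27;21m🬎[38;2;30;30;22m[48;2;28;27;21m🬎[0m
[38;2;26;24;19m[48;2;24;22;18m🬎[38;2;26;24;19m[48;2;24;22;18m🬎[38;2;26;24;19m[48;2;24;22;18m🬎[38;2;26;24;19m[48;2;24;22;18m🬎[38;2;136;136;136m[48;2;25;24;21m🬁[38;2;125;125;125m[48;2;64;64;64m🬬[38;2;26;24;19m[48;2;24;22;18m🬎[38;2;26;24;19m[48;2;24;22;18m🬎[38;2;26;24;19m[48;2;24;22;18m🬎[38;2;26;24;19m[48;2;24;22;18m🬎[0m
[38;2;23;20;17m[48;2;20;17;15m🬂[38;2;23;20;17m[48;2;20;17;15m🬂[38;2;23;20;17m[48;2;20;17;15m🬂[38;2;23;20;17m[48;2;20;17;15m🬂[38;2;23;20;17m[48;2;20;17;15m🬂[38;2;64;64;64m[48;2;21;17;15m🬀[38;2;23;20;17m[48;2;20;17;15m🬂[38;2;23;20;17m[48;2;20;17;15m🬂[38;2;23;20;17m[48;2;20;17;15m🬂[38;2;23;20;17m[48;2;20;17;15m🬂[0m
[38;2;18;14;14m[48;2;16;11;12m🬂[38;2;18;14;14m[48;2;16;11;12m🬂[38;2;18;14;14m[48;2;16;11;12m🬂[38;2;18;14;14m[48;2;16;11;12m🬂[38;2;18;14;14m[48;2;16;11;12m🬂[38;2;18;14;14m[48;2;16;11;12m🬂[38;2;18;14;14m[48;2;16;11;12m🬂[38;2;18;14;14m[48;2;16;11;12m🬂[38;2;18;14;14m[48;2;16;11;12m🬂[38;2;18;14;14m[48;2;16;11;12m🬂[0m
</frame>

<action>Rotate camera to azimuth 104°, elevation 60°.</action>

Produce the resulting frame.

<frame>
[38;2;36;37;26m[48;2;33;34;24m🬂[38;2;36;37;26m[48;2;33;34;24m🬂[38;2;36;37;26m[48;2;33;34;24m🬂[38;2;36;37;26m[48;2;33;34;24m🬂[38;2;36;37;26m[48;2;33;34;24m🬂[38;2;36;37;26m[48;2;33;34;24m🬂[38;2;36;37;26m[48;2;33;34;24m🬂[38;2;36;37;26m[48;2;33;34;24m🬂[38;2;36;37;26m[48;2;33;34;24m🬂[38;2;36;37;26m[48;2;33;34;24m🬂[0m
[38;2;30;30;22m[48;2;28;27;21m🬎[38;2;30;30;22m[48;2;28;27;21m🬎[38;2;30;30;22m[48;2;28;27;21m🬎[38;2;30;30;22m[48;2;28;27;21m🬎[38;2;136;136;136m[48;2;30;29;22m🬦[38;2;31;31;23m[48;2;136;136;136m🬂[38;2;30;30;22m[48;2;28;27;21m🬎[38;2;30;30;22m[48;2;28;27;21m🬎[38;2;30;30;22m[48;2;28;27;21m🬎[38;2;30;30;22m[48;2;28;27;21m🬎[0m
[38;2;26;24;19m[48;2;24;22;18m🬎[38;2;26;24;19m[48;2;24;22;18m🬎[38;2;26;24;19m[48;2;24;22;18m🬎[38;2;26;24;19m[48;2;24;22;18m🬎[38;2;51;51;51m[48;2;25;23;19m▐[38;2;127;127;127m[48;2;104;104;104m🬨[38;2;26;24;19m[48;2;24;22;18m🬎[38;2;26;24;19m[48;2;24;22;18m🬎[38;2;26;24;19m[48;2;24;22;18m🬎[38;2;26;24;19m[48;2;24;22;18m🬎[0m
[38;2;23;20;17m[48;2;20;17;15m🬂[38;2;23;20;17m[48;2;20;17;15m🬂[38;2;23;20;17m[48;2;20;17;15m🬂[38;2;23;20;17m[48;2;20;17;15m🬂[38;2;25;25;25m[48;2;21;17;15m🬁[38;2;109;109;109m[48;2;20;16;15m🬆[38;2;23;20;17m[48;2;20;17;15m🬂[38;2;23;20;17m[48;2;20;17;15m🬂[38;2;23;20;17m[48;2;20;17;15m🬂[38;2;23;20;17m[48;2;20;17;15m🬂[0m
[38;2;18;14;14m[48;2;16;11;12m🬂[38;2;18;14;14m[48;2;16;11;12m🬂[38;2;18;14;14m[48;2;16;11;12m🬂[38;2;18;14;14m[48;2;16;11;12m🬂[38;2;18;14;14m[48;2;16;11;12m🬂[38;2;18;14;14m[48;2;16;11;12m🬂[38;2;18;14;14m[48;2;16;11;12m🬂[38;2;18;14;14m[48;2;16;11;12m🬂[38;2;18;14;14m[48;2;16;11;12m🬂[38;2;18;14;14m[48;2;16;11;12m🬂[0m
</frame>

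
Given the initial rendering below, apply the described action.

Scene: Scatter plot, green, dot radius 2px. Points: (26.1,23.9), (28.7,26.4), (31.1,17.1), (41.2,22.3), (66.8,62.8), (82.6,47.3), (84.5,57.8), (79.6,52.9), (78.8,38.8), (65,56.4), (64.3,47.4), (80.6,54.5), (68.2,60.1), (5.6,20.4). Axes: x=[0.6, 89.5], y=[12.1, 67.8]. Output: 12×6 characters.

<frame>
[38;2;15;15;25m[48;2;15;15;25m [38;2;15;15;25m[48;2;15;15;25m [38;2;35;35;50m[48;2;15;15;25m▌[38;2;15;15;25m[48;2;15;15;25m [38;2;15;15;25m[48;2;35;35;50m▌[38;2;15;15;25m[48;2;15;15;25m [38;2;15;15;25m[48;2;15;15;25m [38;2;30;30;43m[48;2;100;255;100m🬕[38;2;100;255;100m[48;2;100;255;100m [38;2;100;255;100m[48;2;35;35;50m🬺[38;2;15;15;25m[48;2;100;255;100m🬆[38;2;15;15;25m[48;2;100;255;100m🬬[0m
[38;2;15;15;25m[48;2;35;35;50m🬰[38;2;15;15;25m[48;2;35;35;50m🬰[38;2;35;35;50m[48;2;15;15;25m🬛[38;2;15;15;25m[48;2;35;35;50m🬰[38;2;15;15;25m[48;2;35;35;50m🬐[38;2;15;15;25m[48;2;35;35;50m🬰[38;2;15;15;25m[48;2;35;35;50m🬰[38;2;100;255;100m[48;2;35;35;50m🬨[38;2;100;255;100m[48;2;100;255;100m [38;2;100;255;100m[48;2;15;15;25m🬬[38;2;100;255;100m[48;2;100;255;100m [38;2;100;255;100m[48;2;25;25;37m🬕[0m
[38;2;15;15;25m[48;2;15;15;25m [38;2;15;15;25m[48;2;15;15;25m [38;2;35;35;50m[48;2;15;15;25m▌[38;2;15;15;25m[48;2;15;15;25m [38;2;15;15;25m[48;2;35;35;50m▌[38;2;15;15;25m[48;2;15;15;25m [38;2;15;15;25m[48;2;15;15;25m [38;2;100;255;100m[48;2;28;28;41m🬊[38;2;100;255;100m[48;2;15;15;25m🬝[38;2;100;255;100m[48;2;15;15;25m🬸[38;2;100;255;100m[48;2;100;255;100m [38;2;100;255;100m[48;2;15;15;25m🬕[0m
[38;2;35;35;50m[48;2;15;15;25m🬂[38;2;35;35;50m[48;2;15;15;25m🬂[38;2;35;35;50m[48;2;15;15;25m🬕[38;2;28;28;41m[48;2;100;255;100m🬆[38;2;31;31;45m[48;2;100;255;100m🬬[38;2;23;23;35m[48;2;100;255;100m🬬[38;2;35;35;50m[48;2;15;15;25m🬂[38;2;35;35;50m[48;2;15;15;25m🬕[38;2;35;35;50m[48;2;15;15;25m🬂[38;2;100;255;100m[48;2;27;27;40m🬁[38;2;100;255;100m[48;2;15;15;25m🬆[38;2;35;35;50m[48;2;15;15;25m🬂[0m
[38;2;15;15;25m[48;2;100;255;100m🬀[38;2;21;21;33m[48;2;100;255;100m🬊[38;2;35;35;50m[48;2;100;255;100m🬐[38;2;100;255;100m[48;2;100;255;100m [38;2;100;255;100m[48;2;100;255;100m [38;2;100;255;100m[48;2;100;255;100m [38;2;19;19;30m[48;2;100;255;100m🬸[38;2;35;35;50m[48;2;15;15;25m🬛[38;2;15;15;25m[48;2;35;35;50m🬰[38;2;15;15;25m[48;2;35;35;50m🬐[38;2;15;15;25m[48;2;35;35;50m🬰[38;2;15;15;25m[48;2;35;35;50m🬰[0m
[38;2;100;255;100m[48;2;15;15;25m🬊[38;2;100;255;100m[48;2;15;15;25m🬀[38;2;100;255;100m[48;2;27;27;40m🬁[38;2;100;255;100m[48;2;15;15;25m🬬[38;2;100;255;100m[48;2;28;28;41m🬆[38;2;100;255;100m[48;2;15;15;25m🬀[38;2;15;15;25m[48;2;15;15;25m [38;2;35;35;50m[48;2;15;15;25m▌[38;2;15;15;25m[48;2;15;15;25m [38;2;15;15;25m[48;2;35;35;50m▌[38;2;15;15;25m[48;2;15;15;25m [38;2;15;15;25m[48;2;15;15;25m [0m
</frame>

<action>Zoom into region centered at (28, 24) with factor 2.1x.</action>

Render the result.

<frame>
[38;2;15;15;25m[48;2;15;15;25m [38;2;15;15;25m[48;2;15;15;25m [38;2;35;35;50m[48;2;15;15;25m▌[38;2;15;15;25m[48;2;15;15;25m [38;2;15;15;25m[48;2;35;35;50m▌[38;2;15;15;25m[48;2;15;15;25m [38;2;15;15;25m[48;2;15;15;25m [38;2;35;35;50m[48;2;15;15;25m▌[38;2;15;15;25m[48;2;15;15;25m [38;2;15;15;25m[48;2;35;35;50m▌[38;2;15;15;25m[48;2;15;15;25m [38;2;15;15;25m[48;2;15;15;25m [0m
[38;2;15;15;25m[48;2;35;35;50m🬰[38;2;15;15;25m[48;2;35;35;50m🬰[38;2;35;35;50m[48;2;15;15;25m🬛[38;2;15;15;25m[48;2;35;35;50m🬰[38;2;15;15;25m[48;2;35;35;50m🬐[38;2;21;21;33m[48;2;100;255;100m🬆[38;2;23;23;35m[48;2;100;255;100m🬬[38;2;35;35;50m[48;2;15;15;25m🬛[38;2;15;15;25m[48;2;35;35;50m🬰[38;2;15;15;25m[48;2;35;35;50m🬐[38;2;15;15;25m[48;2;35;35;50m🬰[38;2;15;15;25m[48;2;35;35;50m🬰[0m
[38;2;15;15;25m[48;2;100;255;100m🬬[38;2;15;15;25m[48;2;15;15;25m [38;2;35;35;50m[48;2;15;15;25m▌[38;2;15;15;25m[48;2;15;15;25m [38;2;15;15;25m[48;2;100;255;100m🬄[38;2;100;255;100m[48;2;100;255;100m [38;2;100;255;100m[48;2;15;15;25m🬕[38;2;35;35;50m[48;2;15;15;25m▌[38;2;15;15;25m[48;2;100;255;100m🬝[38;2;28;28;41m[48;2;100;255;100m🬊[38;2;15;15;25m[48;2;15;15;25m [38;2;15;15;25m[48;2;15;15;25m [0m
[38;2;100;255;100m[48;2;100;255;100m [38;2;100;255;100m[48;2;23;23;35m🬃[38;2;35;35;50m[48;2;15;15;25m🬕[38;2;35;35;50m[48;2;15;15;25m🬂[38;2;100;255;100m[48;2;27;27;40m🬁[38;2;100;255;100m[48;2;15;15;25m🬆[38;2;28;28;41m[48;2;100;255;100m🬆[38;2;27;27;40m[48;2;100;255;100m🬬[38;2;100;255;100m[48;2;15;15;25m🬊[38;2;100;255;100m[48;2;35;35;50m🬝[38;2;100;255;100m[48;2;19;19;30m🬀[38;2;35;35;50m[48;2;15;15;25m🬂[0m
[38;2;100;255;100m[48;2;23;23;35m🬀[38;2;15;15;25m[48;2;35;35;50m🬰[38;2;35;35;50m[48;2;15;15;25m🬛[38;2;15;15;25m[48;2;35;35;50m🬰[38;2;15;15;25m[48;2;35;35;50m🬐[38;2;23;23;35m[48;2;100;255;100m🬺[38;2;100;255;100m[48;2;15;15;25m🬬[38;2;100;255;100m[48;2;28;28;41m🬆[38;2;15;15;25m[48;2;35;35;50m🬰[38;2;15;15;25m[48;2;35;35;50m🬐[38;2;15;15;25m[48;2;35;35;50m🬰[38;2;15;15;25m[48;2;35;35;50m🬰[0m
[38;2;15;15;25m[48;2;15;15;25m [38;2;15;15;25m[48;2;15;15;25m [38;2;35;35;50m[48;2;15;15;25m▌[38;2;15;15;25m[48;2;15;15;25m [38;2;15;15;25m[48;2;35;35;50m▌[38;2;15;15;25m[48;2;15;15;25m [38;2;15;15;25m[48;2;15;15;25m [38;2;35;35;50m[48;2;15;15;25m▌[38;2;15;15;25m[48;2;15;15;25m [38;2;15;15;25m[48;2;35;35;50m▌[38;2;15;15;25m[48;2;15;15;25m [38;2;15;15;25m[48;2;15;15;25m [0m
</frame>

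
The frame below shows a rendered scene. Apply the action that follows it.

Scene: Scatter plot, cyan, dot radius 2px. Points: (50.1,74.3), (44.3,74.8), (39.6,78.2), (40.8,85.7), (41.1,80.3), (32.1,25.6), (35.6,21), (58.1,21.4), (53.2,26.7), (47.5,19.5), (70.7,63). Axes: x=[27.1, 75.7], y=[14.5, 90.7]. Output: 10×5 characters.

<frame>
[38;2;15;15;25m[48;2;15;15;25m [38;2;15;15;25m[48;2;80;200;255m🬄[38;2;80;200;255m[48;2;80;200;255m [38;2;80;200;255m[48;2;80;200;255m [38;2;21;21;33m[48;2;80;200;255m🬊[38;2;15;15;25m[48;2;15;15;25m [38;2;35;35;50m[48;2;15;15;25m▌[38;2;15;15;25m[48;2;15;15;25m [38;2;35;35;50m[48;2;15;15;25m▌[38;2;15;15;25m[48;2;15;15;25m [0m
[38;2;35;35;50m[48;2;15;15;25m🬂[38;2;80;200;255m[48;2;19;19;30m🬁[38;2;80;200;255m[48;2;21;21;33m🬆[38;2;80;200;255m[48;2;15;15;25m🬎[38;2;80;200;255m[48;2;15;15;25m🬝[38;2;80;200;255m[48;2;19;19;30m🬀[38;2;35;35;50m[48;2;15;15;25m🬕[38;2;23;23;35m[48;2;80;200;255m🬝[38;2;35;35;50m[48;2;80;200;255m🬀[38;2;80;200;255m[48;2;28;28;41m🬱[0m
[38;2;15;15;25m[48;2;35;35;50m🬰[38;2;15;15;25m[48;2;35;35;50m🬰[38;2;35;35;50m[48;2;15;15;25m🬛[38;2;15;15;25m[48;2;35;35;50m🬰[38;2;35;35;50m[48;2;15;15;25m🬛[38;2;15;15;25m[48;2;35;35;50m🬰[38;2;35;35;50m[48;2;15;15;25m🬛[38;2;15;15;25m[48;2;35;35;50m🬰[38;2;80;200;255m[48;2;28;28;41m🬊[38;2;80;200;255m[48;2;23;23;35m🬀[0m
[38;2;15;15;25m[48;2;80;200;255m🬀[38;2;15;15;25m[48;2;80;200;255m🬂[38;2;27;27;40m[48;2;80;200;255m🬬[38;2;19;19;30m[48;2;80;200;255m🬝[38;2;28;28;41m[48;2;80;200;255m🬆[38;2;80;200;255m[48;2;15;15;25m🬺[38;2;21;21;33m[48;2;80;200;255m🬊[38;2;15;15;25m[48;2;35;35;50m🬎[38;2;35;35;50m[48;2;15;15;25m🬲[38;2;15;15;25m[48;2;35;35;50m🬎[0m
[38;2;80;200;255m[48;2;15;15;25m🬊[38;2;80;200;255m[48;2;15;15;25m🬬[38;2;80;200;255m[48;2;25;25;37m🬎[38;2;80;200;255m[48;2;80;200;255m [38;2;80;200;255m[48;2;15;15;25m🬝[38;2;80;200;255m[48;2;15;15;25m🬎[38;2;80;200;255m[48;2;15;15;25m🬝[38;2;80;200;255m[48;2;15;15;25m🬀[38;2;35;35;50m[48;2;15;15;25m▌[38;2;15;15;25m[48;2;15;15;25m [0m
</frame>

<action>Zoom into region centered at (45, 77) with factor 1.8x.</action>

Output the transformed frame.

<frame>
[38;2;15;15;25m[48;2;15;15;25m [38;2;15;15;25m[48;2;15;15;25m [38;2;35;35;50m[48;2;15;15;25m▌[38;2;15;15;25m[48;2;80;200;255m🬬[38;2;35;35;50m[48;2;15;15;25m▌[38;2;15;15;25m[48;2;15;15;25m [38;2;35;35;50m[48;2;15;15;25m▌[38;2;15;15;25m[48;2;15;15;25m [38;2;35;35;50m[48;2;15;15;25m▌[38;2;15;15;25m[48;2;15;15;25m [0m
[38;2;35;35;50m[48;2;15;15;25m🬂[38;2;35;35;50m[48;2;15;15;25m🬂[38;2;35;35;50m[48;2;80;200;255m🬀[38;2;80;200;255m[48;2;80;200;255m [38;2;80;200;255m[48;2;28;28;41m🬱[38;2;35;35;50m[48;2;15;15;25m🬂[38;2;31;31;45m[48;2;80;200;255m🬝[38;2;35;35;50m[48;2;15;15;25m🬂[38;2;35;35;50m[48;2;15;15;25m🬕[38;2;35;35;50m[48;2;15;15;25m🬂[0m
[38;2;15;15;25m[48;2;35;35;50m🬰[38;2;23;23;35m[48;2;80;200;255m🬺[38;2;80;200;255m[48;2;35;35;50m🬬[38;2;80;200;255m[48;2;15;15;25m🬎[38;2;80;200;255m[48;2;80;200;255m [38;2;80;200;255m[48;2;15;15;25m🬛[38;2;80;200;255m[48;2;80;200;255m [38;2;80;200;255m[48;2;15;15;25m🬛[38;2;35;35;50m[48;2;15;15;25m🬛[38;2;15;15;25m[48;2;35;35;50m🬰[0m
[38;2;15;15;25m[48;2;35;35;50m🬎[38;2;15;15;25m[48;2;35;35;50m🬎[38;2;35;35;50m[48;2;15;15;25m🬲[38;2;15;15;25m[48;2;35;35;50m🬎[38;2;80;200;255m[48;2;31;31;45m🬁[38;2;15;15;25m[48;2;35;35;50m🬎[38;2;80;200;255m[48;2;31;31;45m🬁[38;2;15;15;25m[48;2;35;35;50m🬎[38;2;35;35;50m[48;2;15;15;25m🬲[38;2;15;15;25m[48;2;35;35;50m🬎[0m
[38;2;15;15;25m[48;2;15;15;25m [38;2;15;15;25m[48;2;15;15;25m [38;2;35;35;50m[48;2;15;15;25m▌[38;2;15;15;25m[48;2;15;15;25m [38;2;35;35;50m[48;2;15;15;25m▌[38;2;15;15;25m[48;2;15;15;25m [38;2;35;35;50m[48;2;15;15;25m▌[38;2;15;15;25m[48;2;15;15;25m [38;2;35;35;50m[48;2;15;15;25m▌[38;2;15;15;25m[48;2;15;15;25m [0m
</frame>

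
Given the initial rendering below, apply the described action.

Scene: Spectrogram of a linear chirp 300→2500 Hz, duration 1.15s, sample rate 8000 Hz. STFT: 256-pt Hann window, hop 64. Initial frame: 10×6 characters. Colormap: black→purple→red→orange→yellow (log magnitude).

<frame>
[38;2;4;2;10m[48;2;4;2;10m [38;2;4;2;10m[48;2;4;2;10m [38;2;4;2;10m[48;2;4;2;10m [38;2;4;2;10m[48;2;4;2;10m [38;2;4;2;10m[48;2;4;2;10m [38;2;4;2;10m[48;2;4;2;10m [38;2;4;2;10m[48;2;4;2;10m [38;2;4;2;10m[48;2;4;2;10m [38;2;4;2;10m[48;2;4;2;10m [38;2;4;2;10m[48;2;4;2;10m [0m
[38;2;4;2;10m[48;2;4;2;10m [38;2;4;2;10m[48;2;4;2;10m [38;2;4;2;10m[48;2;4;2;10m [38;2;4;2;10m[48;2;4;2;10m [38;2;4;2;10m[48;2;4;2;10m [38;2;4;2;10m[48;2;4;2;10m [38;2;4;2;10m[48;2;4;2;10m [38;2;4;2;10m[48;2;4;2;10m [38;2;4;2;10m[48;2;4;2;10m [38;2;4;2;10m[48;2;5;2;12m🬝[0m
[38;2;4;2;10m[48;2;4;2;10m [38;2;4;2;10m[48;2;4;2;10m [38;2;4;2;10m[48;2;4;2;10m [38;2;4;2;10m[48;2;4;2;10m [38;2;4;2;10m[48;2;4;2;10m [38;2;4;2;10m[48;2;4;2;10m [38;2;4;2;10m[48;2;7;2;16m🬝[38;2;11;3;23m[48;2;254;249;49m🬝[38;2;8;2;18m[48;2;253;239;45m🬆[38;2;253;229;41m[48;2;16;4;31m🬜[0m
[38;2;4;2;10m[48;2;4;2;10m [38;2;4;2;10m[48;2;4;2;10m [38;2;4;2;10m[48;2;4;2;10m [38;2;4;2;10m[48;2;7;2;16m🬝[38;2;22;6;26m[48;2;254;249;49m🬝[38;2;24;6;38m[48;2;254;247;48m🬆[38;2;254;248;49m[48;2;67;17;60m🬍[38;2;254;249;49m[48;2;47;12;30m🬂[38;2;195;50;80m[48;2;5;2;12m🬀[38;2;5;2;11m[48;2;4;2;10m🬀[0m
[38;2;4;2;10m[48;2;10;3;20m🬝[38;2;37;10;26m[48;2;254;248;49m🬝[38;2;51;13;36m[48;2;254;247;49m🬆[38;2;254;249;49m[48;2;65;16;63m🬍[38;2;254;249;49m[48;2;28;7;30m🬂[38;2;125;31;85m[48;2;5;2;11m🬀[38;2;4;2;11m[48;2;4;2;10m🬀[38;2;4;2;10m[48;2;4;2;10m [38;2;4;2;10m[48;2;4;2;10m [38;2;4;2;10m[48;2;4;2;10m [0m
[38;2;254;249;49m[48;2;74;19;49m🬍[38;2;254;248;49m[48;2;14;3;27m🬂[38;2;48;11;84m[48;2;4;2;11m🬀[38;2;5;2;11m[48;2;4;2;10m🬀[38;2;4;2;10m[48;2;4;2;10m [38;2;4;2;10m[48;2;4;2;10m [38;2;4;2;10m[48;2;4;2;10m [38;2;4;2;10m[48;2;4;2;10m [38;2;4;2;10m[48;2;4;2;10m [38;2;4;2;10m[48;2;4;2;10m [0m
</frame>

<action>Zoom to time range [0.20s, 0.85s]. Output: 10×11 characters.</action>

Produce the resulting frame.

<frame>
[38;2;4;2;10m[48;2;4;2;10m [38;2;4;2;10m[48;2;4;2;10m [38;2;4;2;10m[48;2;4;2;10m [38;2;4;2;10m[48;2;4;2;10m [38;2;4;2;10m[48;2;4;2;10m [38;2;4;2;10m[48;2;4;2;10m [38;2;4;2;10m[48;2;4;2;10m [38;2;4;2;10m[48;2;4;2;10m [38;2;4;2;10m[48;2;4;2;10m [38;2;4;2;10m[48;2;4;2;10m [0m
[38;2;4;2;10m[48;2;4;2;10m [38;2;4;2;10m[48;2;4;2;10m [38;2;4;2;10m[48;2;4;2;10m [38;2;4;2;10m[48;2;4;2;10m [38;2;4;2;10m[48;2;4;2;10m [38;2;4;2;10m[48;2;4;2;10m [38;2;4;2;10m[48;2;4;2;10m [38;2;4;2;10m[48;2;4;2;10m [38;2;4;2;10m[48;2;4;2;10m [38;2;4;2;10m[48;2;4;2;10m [0m
[38;2;4;2;10m[48;2;4;2;10m [38;2;4;2;10m[48;2;4;2;10m [38;2;4;2;10m[48;2;4;2;10m [38;2;4;2;10m[48;2;4;2;10m [38;2;4;2;10m[48;2;4;2;10m [38;2;4;2;10m[48;2;4;2;10m [38;2;4;2;10m[48;2;4;2;10m [38;2;4;2;10m[48;2;4;2;10m [38;2;4;2;10m[48;2;4;2;10m [38;2;4;2;10m[48;2;4;2;10m [0m
[38;2;4;2;10m[48;2;4;2;10m [38;2;4;2;10m[48;2;4;2;10m [38;2;4;2;10m[48;2;4;2;10m [38;2;4;2;10m[48;2;4;2;10m [38;2;4;2;10m[48;2;4;2;10m [38;2;4;2;10m[48;2;4;2;10m [38;2;4;2;10m[48;2;4;2;10m [38;2;4;2;10m[48;2;4;2;10m [38;2;4;2;10m[48;2;4;2;10m [38;2;4;2;10m[48;2;4;2;10m [0m
[38;2;4;2;10m[48;2;4;2;10m [38;2;4;2;10m[48;2;4;2;10m [38;2;4;2;10m[48;2;4;2;10m [38;2;4;2;10m[48;2;4;2;10m [38;2;4;2;10m[48;2;4;2;10m [38;2;4;2;10m[48;2;4;2;10m [38;2;4;2;10m[48;2;4;2;10m [38;2;4;2;10m[48;2;4;2;10m [38;2;4;2;10m[48;2;4;2;10m [38;2;4;2;10m[48;2;4;2;11m🬝[0m
[38;2;4;2;10m[48;2;4;2;10m [38;2;4;2;10m[48;2;4;2;10m [38;2;4;2;10m[48;2;4;2;10m [38;2;4;2;10m[48;2;4;2;10m [38;2;4;2;10m[48;2;4;2;10m [38;2;4;2;10m[48;2;4;2;10m [38;2;4;2;10m[48;2;4;2;11m🬝[38;2;4;2;10m[48;2;6;2;14m🬝[38;2;6;2;13m[48;2;44;10;77m🬝[38;2;15;4;30m[48;2;253;225;39m🬎[0m
[38;2;4;2;10m[48;2;4;2;10m [38;2;4;2;10m[48;2;4;2;10m [38;2;4;2;10m[48;2;4;2;10m [38;2;4;2;10m[48;2;4;2;11m🬝[38;2;4;2;10m[48;2;7;2;16m🬝[38;2;7;2;15m[48;2;160;41;82m🬝[38;2;21;5;36m[48;2;254;247;49m🬎[38;2;30;7;54m[48;2;253;232;42m🬂[38;2;253;232;42m[48;2;38;9;58m🬎[38;2;254;240;45m[48;2;26;6;36m🬂[0m
[38;2;4;2;10m[48;2;4;2;11m🬝[38;2;4;2;10m[48;2;10;3;20m🬝[38;2;11;3;23m[48;2;240;133;22m🬝[38;2;54;14;35m[48;2;254;249;49m🬎[38;2;94;24;55m[48;2;249;217;44m🬂[38;2;251;220;41m[48;2;21;5;39m🬎[38;2;251;198;30m[48;2;13;3;26m🬂[38;2;50;11;87m[48;2;6;2;14m🬀[38;2;7;2;15m[48;2;4;2;10m🬀[38;2;4;2;11m[48;2;4;2;10m🬀[0m
[38;2;43;11;35m[48;2;254;247;48m🬎[38;2;74;18;57m[48;2;253;226;40m🬂[38;2;253;228;40m[48;2;23;5;42m🬎[38;2;241;178;44m[48;2;16;4;30m🬂[38;2;31;7;55m[48;2;6;2;14m🬀[38;2;6;2;14m[48;2;4;2;10m🬀[38;2;4;2;10m[48;2;4;2;10m [38;2;4;2;10m[48;2;4;2;10m [38;2;4;2;10m[48;2;4;2;10m [38;2;4;2;10m[48;2;4;2;10m [0m
[38;2;252;200;29m[48;2;9;3;20m🬂[38;2;35;8;62m[48;2;5;2;12m🬀[38;2;6;2;13m[48;2;4;2;10m🬀[38;2;4;2;11m[48;2;4;2;10m🬀[38;2;4;2;10m[48;2;4;2;10m [38;2;4;2;10m[48;2;4;2;10m [38;2;4;2;10m[48;2;4;2;10m [38;2;4;2;10m[48;2;4;2;10m [38;2;4;2;10m[48;2;4;2;10m [38;2;4;2;10m[48;2;4;2;10m [0m
[38;2;4;2;10m[48;2;4;2;10m [38;2;4;2;10m[48;2;4;2;10m [38;2;4;2;10m[48;2;4;2;10m [38;2;4;2;10m[48;2;4;2;10m [38;2;4;2;10m[48;2;4;2;10m [38;2;4;2;10m[48;2;4;2;10m [38;2;4;2;10m[48;2;4;2;10m [38;2;4;2;10m[48;2;4;2;10m [38;2;4;2;10m[48;2;4;2;10m [38;2;4;2;10m[48;2;4;2;10m [0m
</frame>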